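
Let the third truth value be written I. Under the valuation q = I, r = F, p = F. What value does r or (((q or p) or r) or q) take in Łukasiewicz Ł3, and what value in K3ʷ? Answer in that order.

I; I

In Łukasiewicz Ł3: q or p = I or F = I
(q or p) or r = I or F = I
((q or p) or r) or q = I or I = I
r or (((q or p) or r) or q) = F or I = I
In K3ʷ: q or p = I or F = I
(q or p) or r = I or F = I
((q or p) or r) or q = I or I = I
r or (((q or p) or r) or q) = F or I = I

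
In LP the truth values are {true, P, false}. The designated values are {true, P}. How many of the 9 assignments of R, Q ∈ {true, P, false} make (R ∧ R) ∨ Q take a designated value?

8

Of the 9 assignments, 8 give a value in {true, P}.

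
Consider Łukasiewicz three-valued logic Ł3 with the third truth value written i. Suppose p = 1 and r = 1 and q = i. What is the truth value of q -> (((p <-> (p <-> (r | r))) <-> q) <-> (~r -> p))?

r | r = 1 | 1 = 1
p <-> (r | r) = 1 <-> 1 = 1
p <-> (p <-> (r | r)) = 1 <-> 1 = 1
(p <-> (p <-> (r | r))) <-> q = 1 <-> i = i  [1 − |1−½|]
~r = ~1 = 0
~r -> p = 0 -> 1 = 1
((p <-> (p <-> (r | r))) <-> q) <-> (~r -> p) = i <-> 1 = i
q -> (((p <-> (p <-> (r | r))) <-> q) <-> (~r -> p)) = i -> i = 1

1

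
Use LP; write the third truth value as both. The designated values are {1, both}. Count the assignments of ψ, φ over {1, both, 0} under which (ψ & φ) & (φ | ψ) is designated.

4

Designated under: (ψ=1, φ=1); (ψ=1, φ=both); (ψ=both, φ=1); (ψ=both, φ=both).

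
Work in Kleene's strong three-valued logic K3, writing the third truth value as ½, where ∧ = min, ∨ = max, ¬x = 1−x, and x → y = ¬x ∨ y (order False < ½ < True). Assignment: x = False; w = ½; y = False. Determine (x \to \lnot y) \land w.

½

\lnot y = \lnot False = True
x \to \lnot y = False \to True = True
(x \to \lnot y) \land w = True \land ½ = ½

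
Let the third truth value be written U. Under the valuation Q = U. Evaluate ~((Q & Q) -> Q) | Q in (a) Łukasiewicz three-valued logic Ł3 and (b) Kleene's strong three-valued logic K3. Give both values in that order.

U; U

In Łukasiewicz three-valued logic Ł3: Q & Q = U & U = U
(Q & Q) -> Q = U -> U = T  [min(1, 1−½+½)]
~((Q & Q) -> Q) = ~T = F
~((Q & Q) -> Q) | Q = F | U = U
In Kleene's strong three-valued logic K3: Q & Q = U & U = U
(Q & Q) -> Q = U -> U = U  [~U | U]
~((Q & Q) -> Q) = ~U = U
~((Q & Q) -> Q) | Q = U | U = U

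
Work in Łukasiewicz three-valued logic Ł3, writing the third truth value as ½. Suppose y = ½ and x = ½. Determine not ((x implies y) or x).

x implies y = ½ implies ½ = true  [min(1, 1−½+½)]
(x implies y) or x = true or ½ = true
not ((x implies y) or x) = not true = false

false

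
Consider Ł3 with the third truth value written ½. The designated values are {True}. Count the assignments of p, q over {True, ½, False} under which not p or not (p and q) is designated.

Of the 9 assignments, 5 give a value in {True}.

5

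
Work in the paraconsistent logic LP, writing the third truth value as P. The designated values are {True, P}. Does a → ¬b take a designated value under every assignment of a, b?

Countermodel: a=True, b=True gives False, which is not designated.

No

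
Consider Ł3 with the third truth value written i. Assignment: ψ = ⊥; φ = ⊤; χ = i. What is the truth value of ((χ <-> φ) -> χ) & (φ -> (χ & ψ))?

⊥

χ <-> φ = i <-> ⊤ = i  [1 − |½−1|]
(χ <-> φ) -> χ = i -> i = ⊤
χ & ψ = i & ⊥ = ⊥
φ -> (χ & ψ) = ⊤ -> ⊥ = ⊥
((χ <-> φ) -> χ) & (φ -> (χ & ψ)) = ⊤ & ⊥ = ⊥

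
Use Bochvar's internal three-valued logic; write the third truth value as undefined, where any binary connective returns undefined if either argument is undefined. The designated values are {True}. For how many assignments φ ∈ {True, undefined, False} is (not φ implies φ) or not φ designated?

2

φ=True: True ✓
φ=undefined: undefined ·
φ=False: True ✓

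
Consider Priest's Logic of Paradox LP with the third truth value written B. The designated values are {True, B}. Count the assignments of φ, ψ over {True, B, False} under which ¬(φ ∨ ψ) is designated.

Designated under: (φ=B, ψ=B); (φ=B, ψ=False); (φ=False, ψ=B); (φ=False, ψ=False).

4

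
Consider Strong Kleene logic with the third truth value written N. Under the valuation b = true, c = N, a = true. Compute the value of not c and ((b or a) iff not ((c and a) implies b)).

not c = not N = N
b or a = true or true = true
c and a = N and true = N
(c and a) implies b = N implies true = true
not ((c and a) implies b) = not true = false
(b or a) iff not ((c and a) implies b) = true iff false = false
not c and ((b or a) iff not ((c and a) implies b)) = N and false = false

false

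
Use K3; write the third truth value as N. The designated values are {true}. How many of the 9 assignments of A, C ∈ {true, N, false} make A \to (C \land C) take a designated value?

Of the 9 assignments, 5 give a value in {true}.

5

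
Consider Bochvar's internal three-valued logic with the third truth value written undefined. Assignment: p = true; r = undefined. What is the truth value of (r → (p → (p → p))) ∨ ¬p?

p → p = true → true = true
p → (p → p) = true → true = true
r → (p → (p → p)) = undefined → true = undefined  [any arg is the third value ⇒ result is the third value]
¬p = ¬true = false
(r → (p → (p → p))) ∨ ¬p = undefined ∨ false = undefined

undefined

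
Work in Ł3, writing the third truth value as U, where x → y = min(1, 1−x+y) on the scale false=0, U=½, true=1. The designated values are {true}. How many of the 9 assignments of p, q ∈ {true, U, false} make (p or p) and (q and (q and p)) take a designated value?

Designated under: (p=true, q=true).

1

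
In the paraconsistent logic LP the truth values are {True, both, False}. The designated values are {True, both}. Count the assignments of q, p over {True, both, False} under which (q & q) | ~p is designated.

Of the 9 assignments, 8 give a value in {True, both}.

8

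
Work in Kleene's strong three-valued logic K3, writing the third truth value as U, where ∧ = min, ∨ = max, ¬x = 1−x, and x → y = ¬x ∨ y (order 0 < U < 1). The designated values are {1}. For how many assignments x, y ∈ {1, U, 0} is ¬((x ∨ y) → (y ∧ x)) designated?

2

Designated under: (x=1, y=0); (x=0, y=1).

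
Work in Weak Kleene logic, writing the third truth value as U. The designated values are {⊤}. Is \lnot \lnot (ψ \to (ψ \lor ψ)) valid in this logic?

Countermodel: ψ=U gives U, which is not designated.

No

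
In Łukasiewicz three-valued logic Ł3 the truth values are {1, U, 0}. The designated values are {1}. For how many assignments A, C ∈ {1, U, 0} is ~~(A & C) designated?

1

Designated under: (A=1, C=1).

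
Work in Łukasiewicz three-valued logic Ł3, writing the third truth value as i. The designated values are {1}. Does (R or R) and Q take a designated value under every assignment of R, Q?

Countermodel: R=1, Q=i gives i, which is not designated.

No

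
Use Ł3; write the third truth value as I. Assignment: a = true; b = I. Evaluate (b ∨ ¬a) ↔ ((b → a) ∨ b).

I

¬a = ¬true = false
b ∨ ¬a = I ∨ false = I
b → a = I → true = true
(b → a) ∨ b = true ∨ I = true
(b ∨ ¬a) ↔ ((b → a) ∨ b) = I ↔ true = I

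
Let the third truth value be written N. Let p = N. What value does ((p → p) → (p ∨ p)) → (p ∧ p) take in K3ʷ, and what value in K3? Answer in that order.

In K3ʷ: p → p = N → N = N  [any arg is the third value ⇒ result is the third value]
p ∨ p = N ∨ N = N
(p → p) → (p ∨ p) = N → N = N
p ∧ p = N ∧ N = N
((p → p) → (p ∨ p)) → (p ∧ p) = N → N = N
In K3: p → p = N → N = N  [¬N ∨ N]
p ∨ p = N ∨ N = N
(p → p) → (p ∨ p) = N → N = N
p ∧ p = N ∧ N = N
((p → p) → (p ∨ p)) → (p ∧ p) = N → N = N

N; N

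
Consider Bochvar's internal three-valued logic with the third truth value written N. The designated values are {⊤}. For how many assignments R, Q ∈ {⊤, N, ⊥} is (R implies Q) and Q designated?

2

Designated under: (R=⊤, Q=⊤); (R=⊥, Q=⊤).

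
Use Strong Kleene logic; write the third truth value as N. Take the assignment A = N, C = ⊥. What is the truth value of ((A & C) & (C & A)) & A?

⊥

A & C = N & ⊥ = ⊥
C & A = ⊥ & N = ⊥
(A & C) & (C & A) = ⊥ & ⊥ = ⊥
((A & C) & (C & A)) & A = ⊥ & N = ⊥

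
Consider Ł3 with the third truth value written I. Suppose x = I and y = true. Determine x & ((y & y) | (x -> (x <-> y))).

y & y = true & true = true
x <-> y = I <-> true = I
x -> (x <-> y) = I -> I = true
(y & y) | (x -> (x <-> y)) = true | true = true
x & ((y & y) | (x -> (x <-> y))) = I & true = I

I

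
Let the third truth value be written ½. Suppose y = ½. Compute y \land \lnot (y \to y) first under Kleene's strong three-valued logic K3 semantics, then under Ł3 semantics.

In Kleene's strong three-valued logic K3: y \to y = ½ \to ½ = ½  [\lnot ½ \lor ½]
\lnot (y \to y) = \lnot ½ = ½
y \land \lnot (y \to y) = ½ \land ½ = ½
In Ł3: y \to y = ½ \to ½ = True
\lnot (y \to y) = \lnot True = False
y \land \lnot (y \to y) = ½ \land False = False
They differ because Kleene's strong three-valued logic K3 and Ł3 treat ½ differently under implication.

½; False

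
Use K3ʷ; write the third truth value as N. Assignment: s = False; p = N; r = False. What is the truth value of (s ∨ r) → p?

N

s ∨ r = False ∨ False = False
(s ∨ r) → p = False → N = N  [any arg is the third value ⇒ result is the third value]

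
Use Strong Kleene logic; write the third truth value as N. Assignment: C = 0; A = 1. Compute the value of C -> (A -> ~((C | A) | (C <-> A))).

C | A = 0 | 1 = 1
C <-> A = 0 <-> 1 = 0
(C | A) | (C <-> A) = 1 | 0 = 1
~((C | A) | (C <-> A)) = ~1 = 0
A -> ~((C | A) | (C <-> A)) = 1 -> 0 = 0
C -> (A -> ~((C | A) | (C <-> A))) = 0 -> 0 = 1

1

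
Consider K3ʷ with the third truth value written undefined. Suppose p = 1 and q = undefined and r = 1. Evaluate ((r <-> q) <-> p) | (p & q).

undefined

r <-> q = 1 <-> undefined = undefined
(r <-> q) <-> p = undefined <-> 1 = undefined
p & q = 1 & undefined = undefined
((r <-> q) <-> p) | (p & q) = undefined | undefined = undefined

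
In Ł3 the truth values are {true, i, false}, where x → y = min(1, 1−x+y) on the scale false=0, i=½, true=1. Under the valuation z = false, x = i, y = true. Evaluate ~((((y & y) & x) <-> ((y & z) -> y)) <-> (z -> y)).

y & y = true & true = true
(y & y) & x = true & i = i
y & z = true & false = false
(y & z) -> y = false -> true = true
((y & y) & x) <-> ((y & z) -> y) = i <-> true = i
z -> y = false -> true = true
(((y & y) & x) <-> ((y & z) -> y)) <-> (z -> y) = i <-> true = i
~((((y & y) & x) <-> ((y & z) -> y)) <-> (z -> y)) = ~i = i

i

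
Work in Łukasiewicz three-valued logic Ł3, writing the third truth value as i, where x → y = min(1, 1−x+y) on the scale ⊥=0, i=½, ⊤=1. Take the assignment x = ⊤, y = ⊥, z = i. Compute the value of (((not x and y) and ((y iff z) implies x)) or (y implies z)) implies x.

⊤

not x = not ⊤ = ⊥
not x and y = ⊥ and ⊥ = ⊥
y iff z = ⊥ iff i = i  [1 − |0−½|]
(y iff z) implies x = i implies ⊤ = ⊤
(not x and y) and ((y iff z) implies x) = ⊥ and ⊤ = ⊥
y implies z = ⊥ implies i = ⊤
((not x and y) and ((y iff z) implies x)) or (y implies z) = ⊥ or ⊤ = ⊤
(((not x and y) and ((y iff z) implies x)) or (y implies z)) implies x = ⊤ implies ⊤ = ⊤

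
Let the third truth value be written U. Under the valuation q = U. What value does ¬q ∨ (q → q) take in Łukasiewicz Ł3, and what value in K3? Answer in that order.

⊤; U

In Łukasiewicz Ł3: ¬q = ¬U = U
q → q = U → U = ⊤  [min(1, 1−½+½)]
¬q ∨ (q → q) = U ∨ ⊤ = ⊤
In K3: ¬q = ¬U = U
q → q = U → U = U  [¬U ∨ U]
¬q ∨ (q → q) = U ∨ U = U
They differ because Łukasiewicz Ł3 and K3 treat U differently under implication.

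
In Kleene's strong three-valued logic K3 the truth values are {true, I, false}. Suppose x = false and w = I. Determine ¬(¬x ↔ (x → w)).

false

¬x = ¬false = true
x → w = false → I = true  [¬false ∨ I]
¬x ↔ (x → w) = true ↔ true = true
¬(¬x ↔ (x → w)) = ¬true = false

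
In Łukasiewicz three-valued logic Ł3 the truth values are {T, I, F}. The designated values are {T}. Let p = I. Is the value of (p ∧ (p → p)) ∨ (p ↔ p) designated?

p → p = I → I = T
p ∧ (p → p) = I ∧ T = I
p ↔ p = I ↔ I = T
(p ∧ (p → p)) ∨ (p ↔ p) = I ∨ T = T
T ∈ {T}.

Yes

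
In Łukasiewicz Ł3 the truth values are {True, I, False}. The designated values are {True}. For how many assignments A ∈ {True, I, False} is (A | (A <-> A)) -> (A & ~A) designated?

A=True: False ·
A=I: I ·
A=False: False ·

0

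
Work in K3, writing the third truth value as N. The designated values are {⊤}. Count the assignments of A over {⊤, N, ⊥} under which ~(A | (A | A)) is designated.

A=⊤: ⊥ ·
A=N: N ·
A=⊥: ⊤ ✓

1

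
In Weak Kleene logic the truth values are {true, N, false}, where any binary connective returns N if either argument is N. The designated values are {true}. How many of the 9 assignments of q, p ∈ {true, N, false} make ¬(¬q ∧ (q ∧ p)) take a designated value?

Designated under: (q=true, p=true); (q=true, p=false); (q=false, p=true); (q=false, p=false).

4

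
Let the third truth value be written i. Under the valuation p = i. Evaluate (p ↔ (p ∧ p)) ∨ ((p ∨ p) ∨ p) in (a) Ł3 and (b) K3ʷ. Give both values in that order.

1; i

In Ł3: p ∧ p = i ∧ i = i
p ↔ (p ∧ p) = i ↔ i = 1  [1 − |½−½|]
p ∨ p = i ∨ i = i
(p ∨ p) ∨ p = i ∨ i = i
(p ↔ (p ∧ p)) ∨ ((p ∨ p) ∨ p) = 1 ∨ i = 1
In K3ʷ: p ∧ p = i ∧ i = i
p ↔ (p ∧ p) = i ↔ i = i
p ∨ p = i ∨ i = i
(p ∨ p) ∨ p = i ∨ i = i
(p ↔ (p ∧ p)) ∨ ((p ∨ p) ∨ p) = i ∨ i = i
They differ because Ł3 and K3ʷ treat i differently under the binary connectives.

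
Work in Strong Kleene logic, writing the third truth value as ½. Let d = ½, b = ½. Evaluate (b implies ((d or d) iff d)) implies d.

d or d = ½ or ½ = ½
(d or d) iff d = ½ iff ½ = ½
b implies ((d or d) iff d) = ½ implies ½ = ½  [not ½ or ½]
(b implies ((d or d) iff d)) implies d = ½ implies ½ = ½

½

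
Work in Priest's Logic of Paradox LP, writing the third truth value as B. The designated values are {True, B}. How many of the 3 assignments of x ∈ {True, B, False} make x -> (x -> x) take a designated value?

3

x=True: True ✓
x=B: B ✓
x=False: True ✓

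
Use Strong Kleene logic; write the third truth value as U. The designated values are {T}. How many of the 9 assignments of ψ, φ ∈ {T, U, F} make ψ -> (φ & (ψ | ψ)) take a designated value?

4

Designated under: (ψ=T, φ=T); (ψ=F, φ=T); (ψ=F, φ=U); (ψ=F, φ=F).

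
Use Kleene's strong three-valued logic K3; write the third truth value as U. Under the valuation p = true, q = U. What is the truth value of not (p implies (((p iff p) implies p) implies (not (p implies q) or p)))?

p iff p = true iff true = true
(p iff p) implies p = true implies true = true
p implies q = true implies U = U  [not true or U]
not (p implies q) = not U = U
not (p implies q) or p = U or true = true
((p iff p) implies p) implies (not (p implies q) or p) = true implies true = true
p implies (((p iff p) implies p) implies (not (p implies q) or p)) = true implies true = true
not (p implies (((p iff p) implies p) implies (not (p implies q) or p))) = not true = false

false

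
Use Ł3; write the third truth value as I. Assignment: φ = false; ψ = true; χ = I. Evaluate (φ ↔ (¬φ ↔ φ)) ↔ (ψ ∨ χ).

true

¬φ = ¬false = true
¬φ ↔ φ = true ↔ false = false
φ ↔ (¬φ ↔ φ) = false ↔ false = true
ψ ∨ χ = true ∨ I = true
(φ ↔ (¬φ ↔ φ)) ↔ (ψ ∨ χ) = true ↔ true = true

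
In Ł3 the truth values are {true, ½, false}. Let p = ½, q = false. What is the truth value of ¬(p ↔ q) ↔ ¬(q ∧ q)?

½

p ↔ q = ½ ↔ false = ½  [1 − |½−0|]
¬(p ↔ q) = ¬½ = ½
q ∧ q = false ∧ false = false
¬(q ∧ q) = ¬false = true
¬(p ↔ q) ↔ ¬(q ∧ q) = ½ ↔ true = ½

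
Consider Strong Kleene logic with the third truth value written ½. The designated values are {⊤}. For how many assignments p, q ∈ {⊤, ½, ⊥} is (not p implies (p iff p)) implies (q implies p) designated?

Of the 9 assignments, 5 give a value in {⊤}.

5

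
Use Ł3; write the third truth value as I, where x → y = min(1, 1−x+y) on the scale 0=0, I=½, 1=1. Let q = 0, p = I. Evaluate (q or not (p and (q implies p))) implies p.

q implies p = 0 implies I = 1
p and (q implies p) = I and 1 = I
not (p and (q implies p)) = not I = I
q or not (p and (q implies p)) = 0 or I = I
(q or not (p and (q implies p))) implies p = I implies I = 1

1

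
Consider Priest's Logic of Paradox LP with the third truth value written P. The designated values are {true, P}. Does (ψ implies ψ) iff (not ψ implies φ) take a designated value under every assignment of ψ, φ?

Countermodel: ψ=false, φ=false gives false, which is not designated.

No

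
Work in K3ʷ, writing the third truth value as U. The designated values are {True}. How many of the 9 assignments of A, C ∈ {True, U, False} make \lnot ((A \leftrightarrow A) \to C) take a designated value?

Designated under: (A=True, C=False); (A=False, C=False).

2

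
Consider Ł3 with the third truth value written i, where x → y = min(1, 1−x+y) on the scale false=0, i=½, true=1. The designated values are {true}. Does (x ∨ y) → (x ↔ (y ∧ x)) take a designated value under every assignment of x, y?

No

Countermodel: x=true, y=i gives i, which is not designated.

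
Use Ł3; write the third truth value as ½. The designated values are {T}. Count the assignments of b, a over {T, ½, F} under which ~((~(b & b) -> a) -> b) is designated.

1

Designated under: (b=F, a=T).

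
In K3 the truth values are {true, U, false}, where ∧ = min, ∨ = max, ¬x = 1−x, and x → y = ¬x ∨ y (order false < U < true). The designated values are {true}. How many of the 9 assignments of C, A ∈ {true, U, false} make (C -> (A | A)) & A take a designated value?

Designated under: (C=true, A=true); (C=U, A=true); (C=false, A=true).

3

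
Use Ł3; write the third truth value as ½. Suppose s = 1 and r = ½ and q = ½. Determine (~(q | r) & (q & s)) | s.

q | r = ½ | ½ = ½
~(q | r) = ~½ = ½
q & s = ½ & 1 = ½
~(q | r) & (q & s) = ½ & ½ = ½
(~(q | r) & (q & s)) | s = ½ | 1 = 1

1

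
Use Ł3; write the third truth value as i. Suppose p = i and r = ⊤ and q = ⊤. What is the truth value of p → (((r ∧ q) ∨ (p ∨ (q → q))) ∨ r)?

⊤

r ∧ q = ⊤ ∧ ⊤ = ⊤
q → q = ⊤ → ⊤ = ⊤
p ∨ (q → q) = i ∨ ⊤ = ⊤
(r ∧ q) ∨ (p ∨ (q → q)) = ⊤ ∨ ⊤ = ⊤
((r ∧ q) ∨ (p ∨ (q → q))) ∨ r = ⊤ ∨ ⊤ = ⊤
p → (((r ∧ q) ∨ (p ∨ (q → q))) ∨ r) = i → ⊤ = ⊤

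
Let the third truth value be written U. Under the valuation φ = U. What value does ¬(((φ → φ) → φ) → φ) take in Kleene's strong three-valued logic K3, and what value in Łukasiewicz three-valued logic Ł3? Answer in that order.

In Kleene's strong three-valued logic K3: φ → φ = U → U = U
(φ → φ) → φ = U → U = U
((φ → φ) → φ) → φ = U → U = U
¬(((φ → φ) → φ) → φ) = ¬U = U
In Łukasiewicz three-valued logic Ł3: φ → φ = U → U = ⊤  [min(1, 1−½+½)]
(φ → φ) → φ = ⊤ → U = U
((φ → φ) → φ) → φ = U → U = ⊤
¬(((φ → φ) → φ) → φ) = ¬⊤ = ⊥
They differ because Kleene's strong three-valued logic K3 and Łukasiewicz three-valued logic Ł3 treat U differently under implication.

U; ⊥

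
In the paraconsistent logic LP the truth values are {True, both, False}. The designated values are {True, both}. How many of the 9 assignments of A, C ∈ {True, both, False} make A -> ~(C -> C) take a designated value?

Of the 9 assignments, 7 give a value in {True, both}.

7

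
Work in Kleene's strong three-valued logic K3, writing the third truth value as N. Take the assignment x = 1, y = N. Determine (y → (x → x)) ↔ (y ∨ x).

x → x = 1 → 1 = 1
y → (x → x) = N → 1 = 1  [¬N ∨ 1]
y ∨ x = N ∨ 1 = 1
(y → (x → x)) ↔ (y ∨ x) = 1 ↔ 1 = 1

1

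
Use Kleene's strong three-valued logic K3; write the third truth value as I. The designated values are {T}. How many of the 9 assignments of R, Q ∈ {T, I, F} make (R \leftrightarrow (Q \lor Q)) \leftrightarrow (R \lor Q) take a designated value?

Designated under: (R=T, Q=T).

1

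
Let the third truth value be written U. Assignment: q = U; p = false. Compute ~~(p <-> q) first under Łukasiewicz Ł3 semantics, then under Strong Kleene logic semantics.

U; U

In Łukasiewicz Ł3: p <-> q = false <-> U = U  [1 − |0−½|]
~(p <-> q) = ~U = U
~~(p <-> q) = ~U = U
In Strong Kleene logic: p <-> q = false <-> U = U
~(p <-> q) = ~U = U
~~(p <-> q) = ~U = U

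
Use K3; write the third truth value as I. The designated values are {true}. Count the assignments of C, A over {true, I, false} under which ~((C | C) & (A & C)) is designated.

Of the 9 assignments, 5 give a value in {true}.

5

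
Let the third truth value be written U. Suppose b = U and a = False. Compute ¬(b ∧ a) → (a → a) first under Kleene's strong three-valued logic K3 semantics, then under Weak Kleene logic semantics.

True; U

In Kleene's strong three-valued logic K3: b ∧ a = U ∧ False = False
¬(b ∧ a) = ¬False = True
a → a = False → False = True
¬(b ∧ a) → (a → a) = True → True = True
In Weak Kleene logic: b ∧ a = U ∧ False = U
¬(b ∧ a) = ¬U = U
a → a = False → False = True
¬(b ∧ a) → (a → a) = U → True = U  [any arg is the third value ⇒ result is the third value]
They differ because Kleene's strong three-valued logic K3 and Weak Kleene logic treat U differently under the binary connectives.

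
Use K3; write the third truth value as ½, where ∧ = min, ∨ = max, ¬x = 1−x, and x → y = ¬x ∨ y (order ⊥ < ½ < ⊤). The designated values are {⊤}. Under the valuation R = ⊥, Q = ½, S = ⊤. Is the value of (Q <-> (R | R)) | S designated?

Yes

R | R = ⊥ | ⊥ = ⊥
Q <-> (R | R) = ½ <-> ⊥ = ½
(Q <-> (R | R)) | S = ½ | ⊤ = ⊤
⊤ ∈ {⊤}.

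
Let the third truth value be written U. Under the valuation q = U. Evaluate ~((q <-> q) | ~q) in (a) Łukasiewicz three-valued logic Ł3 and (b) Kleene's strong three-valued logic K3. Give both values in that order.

0; U

In Łukasiewicz three-valued logic Ł3: q <-> q = U <-> U = 1  [1 − |½−½|]
~q = ~U = U
(q <-> q) | ~q = 1 | U = 1
~((q <-> q) | ~q) = ~1 = 0
In Kleene's strong three-valued logic K3: q <-> q = U <-> U = U
~q = ~U = U
(q <-> q) | ~q = U | U = U
~((q <-> q) | ~q) = ~U = U
They differ because Łukasiewicz three-valued logic Ł3 and Kleene's strong three-valued logic K3 treat U differently under implication.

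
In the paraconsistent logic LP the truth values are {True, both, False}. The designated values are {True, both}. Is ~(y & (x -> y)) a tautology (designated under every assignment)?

Countermodel: y=True, x=True gives False, which is not designated.

No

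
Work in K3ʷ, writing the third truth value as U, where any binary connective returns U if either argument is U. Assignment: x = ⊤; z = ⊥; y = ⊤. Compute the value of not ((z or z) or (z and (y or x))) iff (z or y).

⊤

z or z = ⊥ or ⊥ = ⊥
y or x = ⊤ or ⊤ = ⊤
z and (y or x) = ⊥ and ⊤ = ⊥
(z or z) or (z and (y or x)) = ⊥ or ⊥ = ⊥
not ((z or z) or (z and (y or x))) = not ⊥ = ⊤
z or y = ⊥ or ⊤ = ⊤
not ((z or z) or (z and (y or x))) iff (z or y) = ⊤ iff ⊤ = ⊤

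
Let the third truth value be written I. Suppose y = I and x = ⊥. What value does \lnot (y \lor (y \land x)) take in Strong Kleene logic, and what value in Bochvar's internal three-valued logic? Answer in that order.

I; I

In Strong Kleene logic: y \land x = I \land ⊥ = ⊥
y \lor (y \land x) = I \lor ⊥ = I
\lnot (y \lor (y \land x)) = \lnot I = I
In Bochvar's internal three-valued logic: y \land x = I \land ⊥ = I
y \lor (y \land x) = I \lor I = I
\lnot (y \lor (y \land x)) = \lnot I = I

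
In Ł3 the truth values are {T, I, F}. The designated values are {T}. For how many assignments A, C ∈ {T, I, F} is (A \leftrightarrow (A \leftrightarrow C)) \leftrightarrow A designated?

3

Designated under: (A=T, C=T); (A=I, C=I); (A=F, C=F).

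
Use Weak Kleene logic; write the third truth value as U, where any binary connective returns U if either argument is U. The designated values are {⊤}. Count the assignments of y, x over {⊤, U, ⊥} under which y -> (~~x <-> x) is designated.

4

Designated under: (y=⊤, x=⊤); (y=⊤, x=⊥); (y=⊥, x=⊤); (y=⊥, x=⊥).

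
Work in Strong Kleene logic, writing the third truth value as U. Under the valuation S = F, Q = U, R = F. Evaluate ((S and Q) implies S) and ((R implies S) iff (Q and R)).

S and Q = F and U = F
(S and Q) implies S = F implies F = T
R implies S = F implies F = T
Q and R = U and F = F
(R implies S) iff (Q and R) = T iff F = F
((S and Q) implies S) and ((R implies S) iff (Q and R)) = T and F = F

F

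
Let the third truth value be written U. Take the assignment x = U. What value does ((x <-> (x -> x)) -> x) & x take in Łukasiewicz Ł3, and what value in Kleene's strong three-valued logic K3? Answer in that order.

U; U

In Łukasiewicz Ł3: x -> x = U -> U = true  [min(1, 1−½+½)]
x <-> (x -> x) = U <-> true = U
(x <-> (x -> x)) -> x = U -> U = true
((x <-> (x -> x)) -> x) & x = true & U = U
In Kleene's strong three-valued logic K3: x -> x = U -> U = U  [~U | U]
x <-> (x -> x) = U <-> U = U
(x <-> (x -> x)) -> x = U -> U = U
((x <-> (x -> x)) -> x) & x = U & U = U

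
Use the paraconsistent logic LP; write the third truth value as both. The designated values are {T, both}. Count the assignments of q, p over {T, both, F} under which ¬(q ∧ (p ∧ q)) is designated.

8

Of the 9 assignments, 8 give a value in {T, both}.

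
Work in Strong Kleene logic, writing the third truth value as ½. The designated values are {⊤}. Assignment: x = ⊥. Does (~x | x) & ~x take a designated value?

Yes

~x = ~⊥ = ⊤
~x | x = ⊤ | ⊥ = ⊤
~x = ~⊥ = ⊤
(~x | x) & ~x = ⊤ & ⊤ = ⊤
⊤ ∈ {⊤}.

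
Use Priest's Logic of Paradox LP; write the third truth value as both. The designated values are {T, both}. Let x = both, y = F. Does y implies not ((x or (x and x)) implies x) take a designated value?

x and x = both and both = both
x or (x and x) = both or both = both
(x or (x and x)) implies x = both implies both = both  [not both or both]
not ((x or (x and x)) implies x) = not both = both
y implies not ((x or (x and x)) implies x) = F implies both = T
T ∈ {T, both}.

Yes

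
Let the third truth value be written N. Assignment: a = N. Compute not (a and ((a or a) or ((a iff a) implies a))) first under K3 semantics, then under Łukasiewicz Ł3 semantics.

N; N

In K3: a or a = N or N = N
a iff a = N iff N = N
(a iff a) implies a = N implies N = N
(a or a) or ((a iff a) implies a) = N or N = N
a and ((a or a) or ((a iff a) implies a)) = N and N = N
not (a and ((a or a) or ((a iff a) implies a))) = not N = N
In Łukasiewicz Ł3: a or a = N or N = N
a iff a = N iff N = true  [1 − |½−½|]
(a iff a) implies a = true implies N = N
(a or a) or ((a iff a) implies a) = N or N = N
a and ((a or a) or ((a iff a) implies a)) = N and N = N
not (a and ((a or a) or ((a iff a) implies a))) = not N = N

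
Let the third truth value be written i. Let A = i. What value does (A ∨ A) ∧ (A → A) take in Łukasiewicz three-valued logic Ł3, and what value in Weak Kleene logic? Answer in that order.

i; i

In Łukasiewicz three-valued logic Ł3: A ∨ A = i ∨ i = i
A → A = i → i = 1  [min(1, 1−½+½)]
(A ∨ A) ∧ (A → A) = i ∧ 1 = i
In Weak Kleene logic: A ∨ A = i ∨ i = i
A → A = i → i = i  [any arg is the third value ⇒ result is the third value]
(A ∨ A) ∧ (A → A) = i ∧ i = i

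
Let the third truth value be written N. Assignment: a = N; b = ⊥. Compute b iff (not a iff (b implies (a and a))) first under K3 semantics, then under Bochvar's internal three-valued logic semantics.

N; N

In K3: not a = not N = N
a and a = N and N = N
b implies (a and a) = ⊥ implies N = ⊤  [not ⊥ or N]
not a iff (b implies (a and a)) = N iff ⊤ = N
b iff (not a iff (b implies (a and a))) = ⊥ iff N = N
In Bochvar's internal three-valued logic: not a = not N = N
a and a = N and N = N
b implies (a and a) = ⊥ implies N = N
not a iff (b implies (a and a)) = N iff N = N
b iff (not a iff (b implies (a and a))) = ⊥ iff N = N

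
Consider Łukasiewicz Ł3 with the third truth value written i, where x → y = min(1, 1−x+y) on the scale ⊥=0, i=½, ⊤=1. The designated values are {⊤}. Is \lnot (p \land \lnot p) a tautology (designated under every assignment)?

Countermodel: p=i gives i, which is not designated.

No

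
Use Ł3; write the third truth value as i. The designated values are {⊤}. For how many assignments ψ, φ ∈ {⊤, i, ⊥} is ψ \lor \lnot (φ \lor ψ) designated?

4

Designated under: (ψ=⊤, φ=⊤); (ψ=⊤, φ=i); (ψ=⊤, φ=⊥); (ψ=⊥, φ=⊥).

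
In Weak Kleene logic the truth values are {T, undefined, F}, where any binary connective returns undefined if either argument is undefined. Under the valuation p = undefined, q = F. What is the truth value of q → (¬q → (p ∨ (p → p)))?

¬q = ¬F = T
p → p = undefined → undefined = undefined  [any arg is the third value ⇒ result is the third value]
p ∨ (p → p) = undefined ∨ undefined = undefined
¬q → (p ∨ (p → p)) = T → undefined = undefined
q → (¬q → (p ∨ (p → p))) = F → undefined = undefined

undefined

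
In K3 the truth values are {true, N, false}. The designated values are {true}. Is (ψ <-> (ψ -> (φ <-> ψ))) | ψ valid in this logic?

No

Countermodel: ψ=N, φ=true gives N, which is not designated.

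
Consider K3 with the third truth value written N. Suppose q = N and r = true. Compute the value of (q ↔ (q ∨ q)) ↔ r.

N

q ∨ q = N ∨ N = N
q ↔ (q ∨ q) = N ↔ N = N
(q ↔ (q ∨ q)) ↔ r = N ↔ true = N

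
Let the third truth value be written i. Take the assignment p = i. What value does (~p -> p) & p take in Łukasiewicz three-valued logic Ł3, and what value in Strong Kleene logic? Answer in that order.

In Łukasiewicz three-valued logic Ł3: ~p = ~i = i
~p -> p = i -> i = ⊤
(~p -> p) & p = ⊤ & i = i
In Strong Kleene logic: ~p = ~i = i
~p -> p = i -> i = i  [~i | i]
(~p -> p) & p = i & i = i

i; i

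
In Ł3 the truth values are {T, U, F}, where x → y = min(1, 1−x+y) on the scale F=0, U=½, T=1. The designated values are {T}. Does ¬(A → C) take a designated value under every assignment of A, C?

No

Countermodel: A=T, C=T gives F, which is not designated.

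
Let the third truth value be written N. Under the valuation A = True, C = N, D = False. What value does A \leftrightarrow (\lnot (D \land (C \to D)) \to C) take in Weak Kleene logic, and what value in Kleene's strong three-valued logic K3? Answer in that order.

In Weak Kleene logic: C \to D = N \to False = N  [any arg is the third value ⇒ result is the third value]
D \land (C \to D) = False \land N = N
\lnot (D \land (C \to D)) = \lnot N = N
\lnot (D \land (C \to D)) \to C = N \to N = N
A \leftrightarrow (\lnot (D \land (C \to D)) \to C) = True \leftrightarrow N = N
In Kleene's strong three-valued logic K3: C \to D = N \to False = N  [\lnot N \lor False]
D \land (C \to D) = False \land N = False
\lnot (D \land (C \to D)) = \lnot False = True
\lnot (D \land (C \to D)) \to C = True \to N = N
A \leftrightarrow (\lnot (D \land (C \to D)) \to C) = True \leftrightarrow N = N

N; N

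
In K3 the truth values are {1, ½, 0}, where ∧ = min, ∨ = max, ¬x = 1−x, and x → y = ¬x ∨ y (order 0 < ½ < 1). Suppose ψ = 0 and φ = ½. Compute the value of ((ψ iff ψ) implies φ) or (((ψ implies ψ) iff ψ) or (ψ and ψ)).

ψ iff ψ = 0 iff 0 = 1
(ψ iff ψ) implies φ = 1 implies ½ = ½  [not 1 or ½]
ψ implies ψ = 0 implies 0 = 1
(ψ implies ψ) iff ψ = 1 iff 0 = 0
ψ and ψ = 0 and 0 = 0
((ψ implies ψ) iff ψ) or (ψ and ψ) = 0 or 0 = 0
((ψ iff ψ) implies φ) or (((ψ implies ψ) iff ψ) or (ψ and ψ)) = ½ or 0 = ½

½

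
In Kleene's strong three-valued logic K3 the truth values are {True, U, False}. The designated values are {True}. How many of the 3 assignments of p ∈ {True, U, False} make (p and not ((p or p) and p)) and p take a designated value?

p=True: False ·
p=U: U ·
p=False: False ·

0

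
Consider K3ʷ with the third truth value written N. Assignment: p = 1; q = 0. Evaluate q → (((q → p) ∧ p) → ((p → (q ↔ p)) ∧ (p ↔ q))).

q → p = 0 → 1 = 1
(q → p) ∧ p = 1 ∧ 1 = 1
q ↔ p = 0 ↔ 1 = 0
p → (q ↔ p) = 1 → 0 = 0
p ↔ q = 1 ↔ 0 = 0
(p → (q ↔ p)) ∧ (p ↔ q) = 0 ∧ 0 = 0
((q → p) ∧ p) → ((p → (q ↔ p)) ∧ (p ↔ q)) = 1 → 0 = 0
q → (((q → p) ∧ p) → ((p → (q ↔ p)) ∧ (p ↔ q))) = 0 → 0 = 1

1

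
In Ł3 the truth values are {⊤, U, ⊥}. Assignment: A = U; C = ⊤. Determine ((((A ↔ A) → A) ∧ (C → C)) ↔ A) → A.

U

A ↔ A = U ↔ U = ⊤  [1 − |½−½|]
(A ↔ A) → A = ⊤ → U = U
C → C = ⊤ → ⊤ = ⊤
((A ↔ A) → A) ∧ (C → C) = U ∧ ⊤ = U
(((A ↔ A) → A) ∧ (C → C)) ↔ A = U ↔ U = ⊤
((((A ↔ A) → A) ∧ (C → C)) ↔ A) → A = ⊤ → U = U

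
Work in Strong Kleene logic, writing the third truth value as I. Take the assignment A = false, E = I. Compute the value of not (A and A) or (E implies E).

true

A and A = false and false = false
not (A and A) = not false = true
E implies E = I implies I = I  [not I or I]
not (A and A) or (E implies E) = true or I = true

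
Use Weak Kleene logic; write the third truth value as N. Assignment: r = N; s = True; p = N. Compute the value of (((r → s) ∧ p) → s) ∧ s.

N

r → s = N → True = N  [any arg is the third value ⇒ result is the third value]
(r → s) ∧ p = N ∧ N = N
((r → s) ∧ p) → s = N → True = N
(((r → s) ∧ p) → s) ∧ s = N ∧ True = N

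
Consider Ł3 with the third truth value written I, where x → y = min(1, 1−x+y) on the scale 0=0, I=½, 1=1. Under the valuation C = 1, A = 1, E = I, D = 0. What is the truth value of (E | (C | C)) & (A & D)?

0

C | C = 1 | 1 = 1
E | (C | C) = I | 1 = 1
A & D = 1 & 0 = 0
(E | (C | C)) & (A & D) = 1 & 0 = 0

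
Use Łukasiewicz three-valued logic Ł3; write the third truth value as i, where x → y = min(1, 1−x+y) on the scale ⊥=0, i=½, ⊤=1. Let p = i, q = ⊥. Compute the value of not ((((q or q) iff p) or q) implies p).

⊥

q or q = ⊥ or ⊥ = ⊥
(q or q) iff p = ⊥ iff i = i  [1 − |0−½|]
((q or q) iff p) or q = i or ⊥ = i
(((q or q) iff p) or q) implies p = i implies i = ⊤
not ((((q or q) iff p) or q) implies p) = not ⊤ = ⊥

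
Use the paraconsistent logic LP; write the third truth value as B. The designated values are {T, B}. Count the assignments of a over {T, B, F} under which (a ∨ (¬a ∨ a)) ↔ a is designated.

2

a=T: T ✓
a=B: B ✓
a=F: F ·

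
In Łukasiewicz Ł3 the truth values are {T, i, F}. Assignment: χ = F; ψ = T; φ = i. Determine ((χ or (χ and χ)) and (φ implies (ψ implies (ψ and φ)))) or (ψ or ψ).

χ and χ = F and F = F
χ or (χ and χ) = F or F = F
ψ and φ = T and i = i
ψ implies (ψ and φ) = T implies i = i  [min(1, 1−1+½)]
φ implies (ψ implies (ψ and φ)) = i implies i = T
(χ or (χ and χ)) and (φ implies (ψ implies (ψ and φ))) = F and T = F
ψ or ψ = T or T = T
((χ or (χ and χ)) and (φ implies (ψ implies (ψ and φ)))) or (ψ or ψ) = F or T = T

T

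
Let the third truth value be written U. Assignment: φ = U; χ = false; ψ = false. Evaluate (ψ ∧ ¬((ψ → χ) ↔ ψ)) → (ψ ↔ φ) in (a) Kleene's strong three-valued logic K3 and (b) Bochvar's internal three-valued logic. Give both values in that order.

In Kleene's strong three-valued logic K3: ψ → χ = false → false = true
(ψ → χ) ↔ ψ = true ↔ false = false
¬((ψ → χ) ↔ ψ) = ¬false = true
ψ ∧ ¬((ψ → χ) ↔ ψ) = false ∧ true = false
ψ ↔ φ = false ↔ U = U
(ψ ∧ ¬((ψ → χ) ↔ ψ)) → (ψ ↔ φ) = false → U = true  [¬false ∨ U]
In Bochvar's internal three-valued logic: ψ → χ = false → false = true
(ψ → χ) ↔ ψ = true ↔ false = false
¬((ψ → χ) ↔ ψ) = ¬false = true
ψ ∧ ¬((ψ → χ) ↔ ψ) = false ∧ true = false
ψ ↔ φ = false ↔ U = U
(ψ ∧ ¬((ψ → χ) ↔ ψ)) → (ψ ↔ φ) = false → U = U
They differ because Kleene's strong three-valued logic K3 and Bochvar's internal three-valued logic treat U differently under the binary connectives.

true; U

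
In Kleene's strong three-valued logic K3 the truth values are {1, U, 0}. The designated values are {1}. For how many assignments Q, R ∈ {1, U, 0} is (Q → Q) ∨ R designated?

7

Of the 9 assignments, 7 give a value in {1}.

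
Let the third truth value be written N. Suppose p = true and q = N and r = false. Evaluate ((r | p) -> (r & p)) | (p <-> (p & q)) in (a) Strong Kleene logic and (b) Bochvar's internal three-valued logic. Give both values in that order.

N; N

In Strong Kleene logic: r | p = false | true = true
r & p = false & true = false
(r | p) -> (r & p) = true -> false = false
p & q = true & N = N
p <-> (p & q) = true <-> N = N
((r | p) -> (r & p)) | (p <-> (p & q)) = false | N = N
In Bochvar's internal three-valued logic: r | p = false | true = true
r & p = false & true = false
(r | p) -> (r & p) = true -> false = false
p & q = true & N = N
p <-> (p & q) = true <-> N = N
((r | p) -> (r & p)) | (p <-> (p & q)) = false | N = N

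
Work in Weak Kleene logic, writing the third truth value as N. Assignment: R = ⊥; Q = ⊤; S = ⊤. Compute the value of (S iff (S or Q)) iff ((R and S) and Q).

S or Q = ⊤ or ⊤ = ⊤
S iff (S or Q) = ⊤ iff ⊤ = ⊤
R and S = ⊥ and ⊤ = ⊥
(R and S) and Q = ⊥ and ⊤ = ⊥
(S iff (S or Q)) iff ((R and S) and Q) = ⊤ iff ⊥ = ⊥

⊥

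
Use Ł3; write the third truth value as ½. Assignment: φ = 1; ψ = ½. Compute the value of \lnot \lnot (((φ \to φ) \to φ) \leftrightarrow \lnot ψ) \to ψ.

1

φ \to φ = 1 \to 1 = 1
(φ \to φ) \to φ = 1 \to 1 = 1
\lnot ψ = \lnot ½ = ½
((φ \to φ) \to φ) \leftrightarrow \lnot ψ = 1 \leftrightarrow ½ = ½  [1 − |1−½|]
\lnot (((φ \to φ) \to φ) \leftrightarrow \lnot ψ) = \lnot ½ = ½
\lnot \lnot (((φ \to φ) \to φ) \leftrightarrow \lnot ψ) = \lnot ½ = ½
\lnot \lnot (((φ \to φ) \to φ) \leftrightarrow \lnot ψ) \to ψ = ½ \to ½ = 1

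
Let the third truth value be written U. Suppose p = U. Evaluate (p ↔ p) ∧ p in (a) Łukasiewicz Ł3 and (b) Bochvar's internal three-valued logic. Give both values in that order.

U; U

In Łukasiewicz Ł3: p ↔ p = U ↔ U = 1  [1 − |½−½|]
(p ↔ p) ∧ p = 1 ∧ U = U
In Bochvar's internal three-valued logic: p ↔ p = U ↔ U = U
(p ↔ p) ∧ p = U ∧ U = U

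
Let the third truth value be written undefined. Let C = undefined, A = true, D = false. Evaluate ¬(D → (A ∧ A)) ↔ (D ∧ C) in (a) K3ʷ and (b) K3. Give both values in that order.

undefined; true

In K3ʷ: A ∧ A = true ∧ true = true
D → (A ∧ A) = false → true = true
¬(D → (A ∧ A)) = ¬true = false
D ∧ C = false ∧ undefined = undefined
¬(D → (A ∧ A)) ↔ (D ∧ C) = false ↔ undefined = undefined
In K3: A ∧ A = true ∧ true = true
D → (A ∧ A) = false → true = true
¬(D → (A ∧ A)) = ¬true = false
D ∧ C = false ∧ undefined = false
¬(D → (A ∧ A)) ↔ (D ∧ C) = false ↔ false = true
They differ because K3ʷ and K3 treat undefined differently under the binary connectives.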